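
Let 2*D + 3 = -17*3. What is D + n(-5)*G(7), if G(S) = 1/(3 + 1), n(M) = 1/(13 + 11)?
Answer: -2591/96 ≈ -26.990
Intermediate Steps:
D = -27 (D = -3/2 + (-17*3)/2 = -3/2 + (½)*(-51) = -3/2 - 51/2 = -27)
n(M) = 1/24
G(S) = ¼ (G(S) = 1/4 = ¼)
D + n(-5)*G(7) = -27 + (1/24)*(¼) = -27 + 1/96 = -2591/96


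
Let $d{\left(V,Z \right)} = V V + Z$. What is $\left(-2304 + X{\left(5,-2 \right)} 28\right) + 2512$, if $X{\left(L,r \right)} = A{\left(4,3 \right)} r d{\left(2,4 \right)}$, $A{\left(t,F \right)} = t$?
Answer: $-1584$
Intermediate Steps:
$d{\left(V,Z \right)} = Z + V^{2}$ ($d{\left(V,Z \right)} = V^{2} + Z = Z + V^{2}$)
$X{\left(L,r \right)} = 32 r$ ($X{\left(L,r \right)} = 4 r \left(4 + 2^{2}\right) = 4 r \left(4 + 4\right) = 4 r 8 = 32 r$)
$\left(-2304 + X{\left(5,-2 \right)} 28\right) + 2512 = \left(-2304 + 32 \left(-2\right) 28\right) + 2512 = \left(-2304 - 1792\right) + 2512 = -4096 + 2512 = -1584$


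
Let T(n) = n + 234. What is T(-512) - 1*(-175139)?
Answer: 174861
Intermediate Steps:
T(n) = 234 + n
T(-512) - 1*(-175139) = (234 - 512) - 1*(-175139) = -278 + 175139 = 174861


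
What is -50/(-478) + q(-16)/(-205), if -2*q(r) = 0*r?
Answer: 25/239 ≈ 0.10460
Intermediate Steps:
q(r) = 0 (q(r) = -0*r = -½*0 = 0)
-50/(-478) + q(-16)/(-205) = -50/(-478) + 0/(-205) = -50*(-1/478) + 0*(-1/205) = 25/239 + 0 = 25/239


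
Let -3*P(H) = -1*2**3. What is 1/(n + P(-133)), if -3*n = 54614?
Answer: -1/18202 ≈ -5.4939e-5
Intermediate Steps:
n = -54614/3 (n = -1/3*54614 = -54614/3 ≈ -18205.)
P(H) = 8/3 (P(H) = -(-1)*2**3/3 = -(-1)*8/3 = -1/3*(-8) = 8/3)
1/(n + P(-133)) = 1/(-54614/3 + 8/3) = 1/(-18202) = -1/18202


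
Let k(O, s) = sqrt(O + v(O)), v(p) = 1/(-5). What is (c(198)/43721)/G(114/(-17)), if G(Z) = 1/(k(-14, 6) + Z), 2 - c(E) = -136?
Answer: -15732/743257 + 138*I*sqrt(355)/218605 ≈ -0.021166 + 0.011894*I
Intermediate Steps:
c(E) = 138 (c(E) = 2 - 1*(-136) = 2 + 136 = 138)
v(p) = -1/5
k(O, s) = sqrt(-1/5 + O) (k(O, s) = sqrt(O - 1/5) = sqrt(-1/5 + O))
G(Z) = 1/(Z + I*sqrt(355)/5) (G(Z) = 1/(sqrt(-5 + 25*(-14))/5 + Z) = 1/(sqrt(-5 - 350)/5 + Z) = 1/(sqrt(-355)/5 + Z) = 1/((I*sqrt(355))/5 + Z) = 1/(I*sqrt(355)/5 + Z) = 1/(Z + I*sqrt(355)/5))
(c(198)/43721)/G(114/(-17)) = (138/43721)/((5/(5*(114/(-17)) + I*sqrt(355)))) = (138*(1/43721))/((5/(5*(114*(-1/17)) + I*sqrt(355)))) = 138/(43721*((5/(5*(-114/17) + I*sqrt(355))))) = 138/(43721*((5/(-570/17 + I*sqrt(355))))) = 138*(-114/17 + I*sqrt(355)/5)/43721 = -15732/743257 + 138*I*sqrt(355)/218605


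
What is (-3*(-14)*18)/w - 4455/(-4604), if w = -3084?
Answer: 854883/1183228 ≈ 0.72250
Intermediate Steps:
(-3*(-14)*18)/w - 4455/(-4604) = (-3*(-14)*18)/(-3084) - 4455/(-4604) = (42*18)*(-1/3084) - 4455*(-1/4604) = 756*(-1/3084) + 4455/4604 = -63/257 + 4455/4604 = 854883/1183228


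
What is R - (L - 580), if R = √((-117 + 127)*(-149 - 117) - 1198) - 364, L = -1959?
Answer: 2175 + I*√3858 ≈ 2175.0 + 62.113*I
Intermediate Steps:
R = -364 + I*√3858 (R = √(10*(-266) - 1198) - 364 = √(-2660 - 1198) - 364 = √(-3858) - 364 = I*√3858 - 364 = -364 + I*√3858 ≈ -364.0 + 62.113*I)
R - (L - 580) = (-364 + I*√3858) - (-1959 - 580) = (-364 + I*√3858) - 1*(-2539) = (-364 + I*√3858) + 2539 = 2175 + I*√3858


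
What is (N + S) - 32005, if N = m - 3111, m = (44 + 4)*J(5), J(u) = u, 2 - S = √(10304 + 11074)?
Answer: -34874 - √21378 ≈ -35020.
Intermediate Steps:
S = 2 - √21378 (S = 2 - √(10304 + 11074) = 2 - √21378 ≈ -144.21)
m = 240 (m = (44 + 4)*5 = 48*5 = 240)
N = -2871 (N = 240 - 3111 = -2871)
(N + S) - 32005 = (-2871 + (2 - √21378)) - 32005 = (-2869 - √21378) - 32005 = -34874 - √21378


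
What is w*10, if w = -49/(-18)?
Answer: 245/9 ≈ 27.222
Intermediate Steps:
w = 49/18 (w = -49*(-1/18) = 49/18 ≈ 2.7222)
w*10 = (49/18)*10 = 245/9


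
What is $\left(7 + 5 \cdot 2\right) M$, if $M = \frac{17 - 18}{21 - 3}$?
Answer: $- \frac{17}{18} \approx -0.94444$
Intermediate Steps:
$M = - \frac{1}{18} \approx -0.055556$
$\left(7 + 5 \cdot 2\right) M = \left(7 + 5 \cdot 2\right) \left(- \frac{1}{18}\right) = \left(7 + 10\right) \left(- \frac{1}{18}\right) = 17 \left(- \frac{1}{18}\right) = - \frac{17}{18}$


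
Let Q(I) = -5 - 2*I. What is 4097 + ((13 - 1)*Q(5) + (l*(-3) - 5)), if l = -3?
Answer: 3921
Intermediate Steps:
4097 + ((13 - 1)*Q(5) + (l*(-3) - 5)) = 4097 + ((13 - 1)*(-5 - 2*5) + (-3*(-3) - 5)) = 4097 + (12*(-5 - 10) + (9 - 5)) = 4097 + (12*(-15) + 4) = 4097 + (-180 + 4) = 4097 - 176 = 3921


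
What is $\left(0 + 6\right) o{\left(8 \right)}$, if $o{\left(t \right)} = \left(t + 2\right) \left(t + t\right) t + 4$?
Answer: $7704$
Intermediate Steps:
$o{\left(t \right)} = 4 + 2 t^{2} \left(2 + t\right)$ ($o{\left(t \right)} = \left(2 + t\right) 2 t t + 4 = 2 t \left(2 + t\right) t + 4 = 2 t^{2} \left(2 + t\right) + 4 = 4 + 2 t^{2} \left(2 + t\right)$)
$\left(0 + 6\right) o{\left(8 \right)} = \left(0 + 6\right) \left(4 + 2 \cdot 8^{3} + 4 \cdot 8^{2}\right) = 6 \left(4 + 2 \cdot 512 + 4 \cdot 64\right) = 6 \left(4 + 1024 + 256\right) = 6 \cdot 1284 = 7704$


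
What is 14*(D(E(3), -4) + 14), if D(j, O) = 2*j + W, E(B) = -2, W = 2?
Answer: 168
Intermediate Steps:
D(j, O) = 2 + 2*j (D(j, O) = 2*j + 2 = 2 + 2*j)
14*(D(E(3), -4) + 14) = 14*((2 + 2*(-2)) + 14) = 14*((2 - 4) + 14) = 14*(-2 + 14) = 14*12 = 168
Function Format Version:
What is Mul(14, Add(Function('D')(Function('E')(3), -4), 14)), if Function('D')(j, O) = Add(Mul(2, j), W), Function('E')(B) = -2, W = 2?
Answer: 168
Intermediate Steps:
Function('D')(j, O) = Add(2, Mul(2, j)) (Function('D')(j, O) = Add(Mul(2, j), 2) = Add(2, Mul(2, j)))
Mul(14, Add(Function('D')(Function('E')(3), -4), 14)) = Mul(14, Add(Add(2, Mul(2, -2)), 14)) = Mul(14, Add(Add(2, -4), 14)) = Mul(14, Add(-2, 14)) = Mul(14, 12) = 168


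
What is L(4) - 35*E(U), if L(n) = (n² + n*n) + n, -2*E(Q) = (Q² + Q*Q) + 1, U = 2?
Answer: 387/2 ≈ 193.50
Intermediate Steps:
E(Q) = -½ - Q² (E(Q) = -((Q² + Q*Q) + 1)/2 = -((Q² + Q²) + 1)/2 = -(2*Q² + 1)/2 = -(1 + 2*Q²)/2 = -½ - Q²)
L(n) = n + 2*n² (L(n) = (n² + n²) + n = 2*n² + n = n + 2*n²)
L(4) - 35*E(U) = 4*(1 + 2*4) - 35*(-½ - 1*2²) = 4*(1 + 8) - 35*(-½ - 1*4) = 4*9 - 35*(-½ - 4) = 36 - 35*(-9/2) = 36 + 315/2 = 387/2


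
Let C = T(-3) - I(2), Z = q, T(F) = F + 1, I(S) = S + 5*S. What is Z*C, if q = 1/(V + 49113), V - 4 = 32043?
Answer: -7/40580 ≈ -0.00017250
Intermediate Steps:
V = 32047 (V = 4 + 32043 = 32047)
I(S) = 6*S
T(F) = 1 + F
q = 1/81160 (q = 1/(32047 + 49113) = 1/81160 ≈ 1.2321e-5)
Z = 1/81160 ≈ 1.2321e-5
C = -14 (C = (1 - 3) - 6*2 = -2 - 1*12 = -2 - 12 = -14)
Z*C = (1/81160)*(-14) = -7/40580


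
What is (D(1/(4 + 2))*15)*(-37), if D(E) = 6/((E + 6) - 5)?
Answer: -19980/7 ≈ -2854.3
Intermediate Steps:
D(E) = 6/(1 + E) (D(E) = 6/((6 + E) - 5) = 6/(1 + E))
(D(1/(4 + 2))*15)*(-37) = ((6/(1 + 1/(4 + 2)))*15)*(-37) = ((6/(1 + 1/6))*15)*(-37) = ((6/(1 + ⅙))*15)*(-37) = ((6/(7/6))*15)*(-37) = ((6*(6/7))*15)*(-37) = ((36/7)*15)*(-37) = (540/7)*(-37) = -19980/7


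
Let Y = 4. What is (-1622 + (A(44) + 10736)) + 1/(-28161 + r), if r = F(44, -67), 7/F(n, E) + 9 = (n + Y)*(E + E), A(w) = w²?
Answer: 2004304331959/181385008 ≈ 11050.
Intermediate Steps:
F(n, E) = 7/(-9 + 2*E*(4 + n)) (F(n, E) = 7/(-9 + (n + 4)*(E + E)) = 7/(-9 + (4 + n)*(2*E)) = 7/(-9 + 2*E*(4 + n)))
r = -7/6441 (r = 7/(-9 + 8*(-67) + 2*(-67)*44) = 7/(-9 - 536 - 5896) = 7/(-6441) = 7*(-1/6441) = -7/6441 ≈ -0.0010868)
(-1622 + (A(44) + 10736)) + 1/(-28161 + r) = (-1622 + (44² + 10736)) + 1/(-28161 - 7/6441) = (-1622 + (1936 + 10736)) + 1/(-181385008/6441) = (-1622 + 12672) - 6441/181385008 = 11050 - 6441/181385008 = 2004304331959/181385008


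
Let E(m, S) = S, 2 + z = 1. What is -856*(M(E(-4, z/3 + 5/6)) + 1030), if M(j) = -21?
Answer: -863704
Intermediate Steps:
z = -1 (z = -2 + 1 = -1)
-856*(M(E(-4, z/3 + 5/6)) + 1030) = -856*(-21 + 1030) = -856*1009 = -863704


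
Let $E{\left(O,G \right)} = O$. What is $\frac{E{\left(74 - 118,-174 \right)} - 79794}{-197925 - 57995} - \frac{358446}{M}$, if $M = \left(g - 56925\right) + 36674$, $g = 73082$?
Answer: $- \frac{43757789471}{6760254760} \approx -6.4728$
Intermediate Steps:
$M = 52831$ ($M = \left(73082 - 56925\right) + 36674 = 16157 + 36674 = 52831$)
$\frac{E{\left(74 - 118,-174 \right)} - 79794}{-197925 - 57995} - \frac{358446}{M} = \frac{\left(74 - 118\right) - 79794}{-197925 - 57995} - \frac{358446}{52831} = \frac{-44 - 79794}{-255920} - \frac{358446}{52831} = \left(-79838\right) \left(- \frac{1}{255920}\right) - \frac{358446}{52831} = \frac{39919}{127960} - \frac{358446}{52831} = - \frac{43757789471}{6760254760}$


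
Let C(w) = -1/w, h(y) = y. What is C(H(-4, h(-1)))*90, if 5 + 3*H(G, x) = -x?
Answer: 135/2 ≈ 67.500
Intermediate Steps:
H(G, x) = -5/3 - x/3 (H(G, x) = -5/3 + (-x)/3 = -5/3 - x/3)
C(H(-4, h(-1)))*90 = -1/(-5/3 - 1/3*(-1))*90 = -1/(-5/3 + 1/3)*90 = -1/(-4/3)*90 = -1*(-3/4)*90 = (3/4)*90 = 135/2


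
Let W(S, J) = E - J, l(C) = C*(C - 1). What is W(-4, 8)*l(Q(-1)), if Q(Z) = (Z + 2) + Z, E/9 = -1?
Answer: 0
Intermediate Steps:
E = -9 (E = 9*(-1) = -9)
Q(Z) = 2 + 2*Z (Q(Z) = (2 + Z) + Z = 2 + 2*Z)
l(C) = C*(-1 + C)
W(S, J) = -9 - J
W(-4, 8)*l(Q(-1)) = (-9 - 1*8)*((2 + 2*(-1))*(-1 + (2 + 2*(-1)))) = (-9 - 8)*((2 - 2)*(-1 + (2 - 2))) = -0*(-1 + 0) = -0*(-1) = -17*0 = 0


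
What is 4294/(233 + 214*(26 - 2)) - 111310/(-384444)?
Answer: 19054457/17492202 ≈ 1.0893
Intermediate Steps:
4294/(233 + 214*(26 - 2)) - 111310/(-384444) = 4294/(233 + 214*24) - 111310*(-1/384444) = 4294/(233 + 5136) + 55655/192222 = 4294/5369 + 55655/192222 = 19054457/17492202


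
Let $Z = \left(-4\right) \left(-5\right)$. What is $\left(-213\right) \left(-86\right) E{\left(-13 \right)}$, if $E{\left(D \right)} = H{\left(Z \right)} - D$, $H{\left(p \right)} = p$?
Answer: $604494$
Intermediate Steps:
$Z = 20$
$E{\left(D \right)} = 20 - D$
$\left(-213\right) \left(-86\right) E{\left(-13 \right)} = \left(-213\right) \left(-86\right) \left(20 - -13\right) = 18318 \left(20 + 13\right) = 18318 \cdot 33 = 604494$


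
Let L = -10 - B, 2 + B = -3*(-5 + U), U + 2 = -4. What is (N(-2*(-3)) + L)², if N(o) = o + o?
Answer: 841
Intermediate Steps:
U = -6 (U = -2 - 4 = -6)
B = 31 (B = -2 - 3*(-5 - 6) = -2 - 3*(-11) = -2 + 33 = 31)
N(o) = 2*o
L = -41 (L = -10 - 1*31 = -10 - 31 = -41)
(N(-2*(-3)) + L)² = (2*(-2*(-3)) - 41)² = (2*6 - 41)² = (12 - 41)² = (-29)² = 841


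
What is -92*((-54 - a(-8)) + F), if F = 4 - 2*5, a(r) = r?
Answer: 4784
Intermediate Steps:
F = -6 (F = 4 - 10 = -6)
-92*((-54 - a(-8)) + F) = -92*((-54 - 1*(-8)) - 6) = -92*((-54 + 8) - 6) = -92*(-46 - 6) = -92*(-52) = 4784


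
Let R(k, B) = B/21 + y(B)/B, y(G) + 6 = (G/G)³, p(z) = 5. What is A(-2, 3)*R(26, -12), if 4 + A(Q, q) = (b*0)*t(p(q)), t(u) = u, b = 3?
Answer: 13/21 ≈ 0.61905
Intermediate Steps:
y(G) = -5 (y(G) = -6 + (G/G)³ = -6 + 1³ = -6 + 1 = -5)
R(k, B) = -5/B + B/21 (R(k, B) = B/21 - 5/B = -5/B + B/21)
A(Q, q) = -4 (A(Q, q) = -4 + (3*0)*5 = -4 + 0*5 = -4 + 0 = -4)
A(-2, 3)*R(26, -12) = -4*(-5/(-12) + (1/21)*(-12)) = -4*(-5*(-1/12) - 4/7) = -4*(5/12 - 4/7) = -4*(-13/84) = 13/21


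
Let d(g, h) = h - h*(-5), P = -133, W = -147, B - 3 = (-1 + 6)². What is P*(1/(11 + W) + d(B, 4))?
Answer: -433979/136 ≈ -3191.0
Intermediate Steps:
B = 28 (B = 3 + (-1 + 6)² = 3 + 5² = 3 + 25 = 28)
d(g, h) = 6*h (d(g, h) = h - (-5)*h = h + 5*h = 6*h)
P*(1/(11 + W) + d(B, 4)) = -133*(1/(11 - 147) + 6*4) = -133*(1/(-136) + 24) = -133*(-1/136 + 24) = -133*3263/136 = -433979/136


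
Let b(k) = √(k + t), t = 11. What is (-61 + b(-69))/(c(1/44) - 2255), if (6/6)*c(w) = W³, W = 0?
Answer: 61/2255 - I*√58/2255 ≈ 0.027051 - 0.0033773*I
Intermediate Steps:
c(w) = 0 (c(w) = 0³ = 0)
b(k) = √(11 + k) (b(k) = √(k + 11) = √(11 + k))
(-61 + b(-69))/(c(1/44) - 2255) = (-61 + √(11 - 69))/(0 - 2255) = (-61 + √(-58))/(-2255) = (-61 + I*√58)*(-1/2255) = 61/2255 - I*√58/2255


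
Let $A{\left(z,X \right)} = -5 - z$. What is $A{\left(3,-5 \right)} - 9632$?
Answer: $-9640$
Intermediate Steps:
$A{\left(3,-5 \right)} - 9632 = \left(-5 - 3\right) - 9632 = -8 - 9632 = -9640$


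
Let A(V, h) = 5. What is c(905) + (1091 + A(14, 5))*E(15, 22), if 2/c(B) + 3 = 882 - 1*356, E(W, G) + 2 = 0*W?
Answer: -1146414/523 ≈ -2192.0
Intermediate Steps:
E(W, G) = -2 (E(W, G) = -2 + 0*W = -2 + 0 = -2)
c(B) = 2/523 (c(B) = 2/(-3 + (882 - 1*356)) = 2/(-3 + (882 - 356)) = 2/(-3 + 526) = 2/523)
c(905) + (1091 + A(14, 5))*E(15, 22) = 2/523 + (1091 + 5)*(-2) = 2/523 + 1096*(-2) = 2/523 - 2192 = -1146414/523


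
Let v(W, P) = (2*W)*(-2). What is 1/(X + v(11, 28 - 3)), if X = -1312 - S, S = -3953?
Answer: 1/2597 ≈ 0.00038506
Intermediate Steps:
v(W, P) = -4*W
X = 2641 (X = -1312 - 1*(-3953) = -1312 + 3953 = 2641)
1/(X + v(11, 28 - 3)) = 1/(2641 - 4*11) = 1/(2641 - 44) = 1/2597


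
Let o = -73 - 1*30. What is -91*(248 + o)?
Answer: -13195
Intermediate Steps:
o = -103 (o = -73 - 30 = -103)
-91*(248 + o) = -91*(248 - 103) = -91*145 = -13195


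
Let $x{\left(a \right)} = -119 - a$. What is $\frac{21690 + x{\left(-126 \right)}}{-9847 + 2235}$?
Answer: $- \frac{21697}{7612} \approx -2.8504$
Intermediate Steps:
$\frac{21690 + x{\left(-126 \right)}}{-9847 + 2235} = \frac{21690 - -7}{-9847 + 2235} = \frac{21690 + \left(-119 + 126\right)}{-7612} = \left(21690 + 7\right) \left(- \frac{1}{7612}\right) = 21697 \left(- \frac{1}{7612}\right) = - \frac{21697}{7612}$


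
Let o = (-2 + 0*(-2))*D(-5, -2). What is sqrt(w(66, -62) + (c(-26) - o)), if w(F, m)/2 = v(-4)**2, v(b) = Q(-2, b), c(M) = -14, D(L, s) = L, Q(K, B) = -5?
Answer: sqrt(26) ≈ 5.0990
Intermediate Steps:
v(b) = -5
o = 10 (o = (-2 + 0*(-2))*(-5) = (-2 + 0)*(-5) = -2*(-5) = 10)
w(F, m) = 50 (w(F, m) = 2*(-5)**2 = 2*25 = 50)
sqrt(w(66, -62) + (c(-26) - o)) = sqrt(50 + (-14 - 1*10)) = sqrt(50 + (-14 - 10)) = sqrt(50 - 24) = sqrt(26)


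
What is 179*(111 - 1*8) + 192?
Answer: 18629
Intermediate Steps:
179*(111 - 1*8) + 192 = 179*(111 - 8) + 192 = 179*103 + 192 = 18437 + 192 = 18629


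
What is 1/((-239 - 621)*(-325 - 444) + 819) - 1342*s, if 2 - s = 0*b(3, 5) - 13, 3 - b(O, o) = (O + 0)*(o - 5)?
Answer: -13329260669/662159 ≈ -20130.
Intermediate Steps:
b(O, o) = 3 - O*(-5 + o) (b(O, o) = 3 - (O + 0)*(o - 5) = 3 - O*(-5 + o))
s = 15 (s = 2 - (0*(3 + 5*3 - 1*3*5) - 13) = 2 - (0*(3 + 15 - 15) - 13) = 2 - (0*3 - 13) = 2 - (0 - 13) = 2 - 1*(-13) = 2 + 13 = 15)
1/((-239 - 621)*(-325 - 444) + 819) - 1342*s = 1/((-239 - 621)*(-325 - 444) + 819) - 1342*15 = 1/(-860*(-769) + 819) - 20130 = 1/(661340 + 819) - 20130 = 1/662159 - 20130 = -13329260669/662159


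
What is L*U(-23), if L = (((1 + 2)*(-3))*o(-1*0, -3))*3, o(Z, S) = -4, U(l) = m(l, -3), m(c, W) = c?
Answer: -2484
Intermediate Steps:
U(l) = l
L = 108 (L = (((1 + 2)*(-3))*(-4))*3 = ((3*(-3))*(-4))*3 = -9*(-4)*3 = 36*3 = 108)
L*U(-23) = 108*(-23) = -2484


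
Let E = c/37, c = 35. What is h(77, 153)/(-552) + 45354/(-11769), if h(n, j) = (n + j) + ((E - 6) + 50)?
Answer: -116226237/26707784 ≈ -4.3518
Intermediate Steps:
E = 35/37 ≈ 0.94595
h(n, j) = 1663/37 + j + n (h(n, j) = (n + j) + ((35/37 - 6) + 50) = (j + n) + (-187/37 + 50) = (j + n) + 1663/37 = 1663/37 + j + n)
h(77, 153)/(-552) + 45354/(-11769) = (1663/37 + 153 + 77)/(-552) + 45354/(-11769) = (10173/37)*(-1/552) + 45354*(-1/11769) = -3391/6808 - 15118/3923 = -116226237/26707784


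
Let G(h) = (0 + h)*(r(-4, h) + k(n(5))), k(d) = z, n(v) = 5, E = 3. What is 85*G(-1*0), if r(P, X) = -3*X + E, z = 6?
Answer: 0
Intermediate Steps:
k(d) = 6
r(P, X) = 3 - 3*X (r(P, X) = -3*X + 3 = 3 - 3*X)
G(h) = h*(9 - 3*h) (G(h) = (0 + h)*((3 - 3*h) + 6) = h*(9 - 3*h))
85*G(-1*0) = 85*(3*(-1*0)*(3 - (-1)*0)) = 85*(3*0*(3 - 1*0)) = 85*(3*0*(3 + 0)) = 85*(3*0*3) = 85*0 = 0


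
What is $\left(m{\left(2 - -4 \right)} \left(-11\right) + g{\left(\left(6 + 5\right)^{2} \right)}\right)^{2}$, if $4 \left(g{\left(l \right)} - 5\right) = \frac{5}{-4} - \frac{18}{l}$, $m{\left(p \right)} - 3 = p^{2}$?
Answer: $\frac{674929614681}{3748096} \approx 1.8007 \cdot 10^{5}$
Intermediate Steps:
$m{\left(p \right)} = 3 + p^{2}$
$g{\left(l \right)} = \frac{75}{16} - \frac{9}{2 l}$ ($g{\left(l \right)} = 5 + \frac{\frac{5}{-4} - \frac{18}{l}}{4} = 5 + \frac{5 \left(- \frac{1}{4}\right) - \frac{18}{l}}{4} = 5 + \frac{- \frac{5}{4} - \frac{18}{l}}{4} = 5 - \left(\frac{5}{16} + \frac{9}{2 l}\right) = \frac{75}{16} - \frac{9}{2 l}$)
$\left(m{\left(2 - -4 \right)} \left(-11\right) + g{\left(\left(6 + 5\right)^{2} \right)}\right)^{2} = \left(\left(3 + \left(2 - -4\right)^{2}\right) \left(-11\right) + \frac{3 \left(-24 + 25 \left(6 + 5\right)^{2}\right)}{16 \left(6 + 5\right)^{2}}\right)^{2} = \left(\left(3 + \left(2 + 4\right)^{2}\right) \left(-11\right) + \frac{3 \left(-24 + 25 \cdot 11^{2}\right)}{16 \cdot 11^{2}}\right)^{2} = \left(\left(3 + 6^{2}\right) \left(-11\right) + \frac{3 \left(-24 + 25 \cdot 121\right)}{16 \cdot 121}\right)^{2} = \left(\left(3 + 36\right) \left(-11\right) + \frac{3}{16} \cdot \frac{1}{121} \left(-24 + 3025\right)\right)^{2} = \left(39 \left(-11\right) + \frac{3}{16} \cdot \frac{1}{121} \cdot 3001\right)^{2} = \left(-429 + \frac{9003}{1936}\right)^{2} = \left(- \frac{821541}{1936}\right)^{2} = \frac{674929614681}{3748096}$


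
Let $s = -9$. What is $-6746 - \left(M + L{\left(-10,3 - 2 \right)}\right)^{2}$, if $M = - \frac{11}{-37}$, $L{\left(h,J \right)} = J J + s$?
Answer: $- \frac{9316499}{1369} \approx -6805.3$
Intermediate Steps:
$L{\left(h,J \right)} = -9 + J^{2}$ ($L{\left(h,J \right)} = J J - 9 = J^{2} - 9 = -9 + J^{2}$)
$M = \frac{11}{37}$ ($M = \left(-11\right) \left(- \frac{1}{37}\right) = \frac{11}{37} \approx 0.2973$)
$-6746 - \left(M + L{\left(-10,3 - 2 \right)}\right)^{2} = -6746 - \left(\frac{11}{37} - \left(9 - \left(3 - 2\right)^{2}\right)\right)^{2} = -6746 - \left(\frac{11}{37} - \left(9 - 1^{2}\right)\right)^{2} = -6746 - \left(\frac{11}{37} + \left(-9 + 1\right)\right)^{2} = -6746 - \left(\frac{11}{37} - 8\right)^{2} = -6746 - \left(- \frac{285}{37}\right)^{2} = -6746 - \frac{81225}{1369} = - \frac{9316499}{1369}$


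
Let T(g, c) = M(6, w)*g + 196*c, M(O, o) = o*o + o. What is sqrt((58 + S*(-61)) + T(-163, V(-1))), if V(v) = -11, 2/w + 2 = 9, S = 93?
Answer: I*sqrt(383713)/7 ≈ 88.492*I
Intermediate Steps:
w = 2/7 (w = 2/(-2 + 9) = 2/7 ≈ 0.28571)
M(O, o) = o + o**2 (M(O, o) = o**2 + o = o + o**2)
T(g, c) = 196*c + 18*g/49 (T(g, c) = (2*(1 + 2/7)/7)*g + 196*c = ((2/7)*(9/7))*g + 196*c = 18*g/49 + 196*c = 196*c + 18*g/49)
sqrt((58 + S*(-61)) + T(-163, V(-1))) = sqrt((58 + 93*(-61)) + (196*(-11) + (18/49)*(-163))) = sqrt((58 - 5673) + (-2156 - 2934/49)) = sqrt(-5615 - 108578/49) = sqrt(-383713/49) = I*sqrt(383713)/7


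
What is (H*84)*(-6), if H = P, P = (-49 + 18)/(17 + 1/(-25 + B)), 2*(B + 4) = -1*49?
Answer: 1671768/1817 ≈ 920.07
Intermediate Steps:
B = -57/2 (B = -4 + (-1*49)/2 = -4 + (½)*(-49) = -4 - 49/2 = -57/2 ≈ -28.500)
P = -3317/1817 (P = (-49 + 18)/(17 + 1/(-25 - 57/2)) = -31/(17 + 1/(-107/2)) = -31/(17 - 2/107) = -31/1817/107 = -31*107/1817 = -3317/1817 ≈ -1.8255)
H = -3317/1817 ≈ -1.8255
(H*84)*(-6) = -3317/1817*84*(-6) = -278628/1817*(-6) = 1671768/1817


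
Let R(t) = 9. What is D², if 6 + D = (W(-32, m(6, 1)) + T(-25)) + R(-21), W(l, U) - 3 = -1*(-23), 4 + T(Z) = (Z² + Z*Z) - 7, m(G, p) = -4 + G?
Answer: 1607824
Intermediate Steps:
T(Z) = -11 + 2*Z² (T(Z) = -4 + ((Z² + Z*Z) - 7) = -4 + ((Z² + Z²) - 7) = -4 + (2*Z² - 7) = -4 + (-7 + 2*Z²) = -11 + 2*Z²)
W(l, U) = 26 (W(l, U) = 3 - 1*(-23) = 3 + 23 = 26)
D = 1268 (D = -6 + ((26 + (-11 + 2*(-25)²)) + 9) = -6 + ((26 + (-11 + 2*625)) + 9) = -6 + ((26 + (-11 + 1250)) + 9) = -6 + ((26 + 1239) + 9) = -6 + (1265 + 9) = -6 + 1274 = 1268)
D² = 1268² = 1607824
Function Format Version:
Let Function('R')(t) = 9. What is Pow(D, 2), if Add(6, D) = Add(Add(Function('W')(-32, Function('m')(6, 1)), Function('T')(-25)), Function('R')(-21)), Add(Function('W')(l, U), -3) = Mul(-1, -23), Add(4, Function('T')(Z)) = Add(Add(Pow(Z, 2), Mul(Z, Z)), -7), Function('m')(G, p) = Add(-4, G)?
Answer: 1607824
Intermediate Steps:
Function('T')(Z) = Add(-11, Mul(2, Pow(Z, 2))) (Function('T')(Z) = Add(-4, Add(Add(Pow(Z, 2), Mul(Z, Z)), -7)) = Add(-4, Add(Add(Pow(Z, 2), Pow(Z, 2)), -7)) = Add(-4, Add(Mul(2, Pow(Z, 2)), -7)) = Add(-4, Add(-7, Mul(2, Pow(Z, 2)))) = Add(-11, Mul(2, Pow(Z, 2))))
Function('W')(l, U) = 26 (Function('W')(l, U) = Add(3, Mul(-1, -23)) = Add(3, 23) = 26)
D = 1268 (D = Add(-6, Add(Add(26, Add(-11, Mul(2, Pow(-25, 2)))), 9)) = Add(-6, Add(Add(26, Add(-11, Mul(2, 625))), 9)) = Add(-6, Add(Add(26, Add(-11, 1250)), 9)) = Add(-6, Add(Add(26, 1239), 9)) = Add(-6, Add(1265, 9)) = Add(-6, 1274) = 1268)
Pow(D, 2) = Pow(1268, 2) = 1607824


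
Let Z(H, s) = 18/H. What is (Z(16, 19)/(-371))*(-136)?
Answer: 153/371 ≈ 0.41240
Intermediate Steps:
(Z(16, 19)/(-371))*(-136) = ((18/16)/(-371))*(-136) = ((18*(1/16))*(-1/371))*(-136) = ((9/8)*(-1/371))*(-136) = -9/2968*(-136) = 153/371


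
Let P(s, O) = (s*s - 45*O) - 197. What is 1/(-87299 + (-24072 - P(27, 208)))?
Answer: -1/102543 ≈ -9.7520e-6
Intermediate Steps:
P(s, O) = -197 + s² - 45*O (P(s, O) = (s² - 45*O) - 197 = -197 + s² - 45*O)
1/(-87299 + (-24072 - P(27, 208))) = 1/(-87299 + (-24072 - (-197 + 27² - 45*208))) = 1/(-87299 + (-24072 - (-197 + 729 - 9360))) = 1/(-87299 + (-24072 - 1*(-8828))) = 1/(-87299 + (-24072 + 8828)) = 1/(-87299 - 15244) = 1/(-102543) = -1/102543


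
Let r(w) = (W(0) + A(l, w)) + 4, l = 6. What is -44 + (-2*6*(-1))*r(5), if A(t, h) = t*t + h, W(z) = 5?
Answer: 556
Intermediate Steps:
A(t, h) = h + t² (A(t, h) = t² + h = h + t²)
r(w) = 45 + w (r(w) = (5 + (w + 6²)) + 4 = (5 + (w + 36)) + 4 = (5 + (36 + w)) + 4 = (41 + w) + 4 = 45 + w)
-44 + (-2*6*(-1))*r(5) = -44 + (-2*6*(-1))*(45 + 5) = -44 - 12*(-1)*50 = -44 + 12*50 = -44 + 600 = 556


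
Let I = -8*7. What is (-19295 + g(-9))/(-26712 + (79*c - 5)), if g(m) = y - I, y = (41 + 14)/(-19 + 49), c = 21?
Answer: 10493/13668 ≈ 0.76771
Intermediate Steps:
y = 11/6 (y = 55/30 = 55*(1/30) = 11/6 ≈ 1.8333)
I = -56
g(m) = 347/6 (g(m) = 11/6 - 1*(-56) = 11/6 + 56 = 347/6)
(-19295 + g(-9))/(-26712 + (79*c - 5)) = (-19295 + 347/6)/(-26712 + (79*21 - 5)) = -115423/(6*(-26712 + (1659 - 5))) = -115423/(6*(-26712 + 1654)) = -115423/6/(-25058) = -115423/6*(-1/25058) = 10493/13668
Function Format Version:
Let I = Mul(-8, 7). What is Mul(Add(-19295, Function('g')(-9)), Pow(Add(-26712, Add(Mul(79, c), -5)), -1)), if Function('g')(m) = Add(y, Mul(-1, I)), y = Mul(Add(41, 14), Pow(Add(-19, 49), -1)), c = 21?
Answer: Rational(10493, 13668) ≈ 0.76771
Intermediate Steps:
y = Rational(11, 6) (y = Mul(55, Pow(30, -1)) = Mul(55, Rational(1, 30)) = Rational(11, 6) ≈ 1.8333)
I = -56
Function('g')(m) = Rational(347, 6) (Function('g')(m) = Add(Rational(11, 6), Mul(-1, -56)) = Add(Rational(11, 6), 56) = Rational(347, 6))
Mul(Add(-19295, Function('g')(-9)), Pow(Add(-26712, Add(Mul(79, c), -5)), -1)) = Mul(Add(-19295, Rational(347, 6)), Pow(Add(-26712, Add(Mul(79, 21), -5)), -1)) = Mul(Rational(-115423, 6), Pow(Add(-26712, Add(1659, -5)), -1)) = Mul(Rational(-115423, 6), Pow(Add(-26712, 1654), -1)) = Mul(Rational(-115423, 6), Pow(-25058, -1)) = Mul(Rational(-115423, 6), Rational(-1, 25058)) = Rational(10493, 13668)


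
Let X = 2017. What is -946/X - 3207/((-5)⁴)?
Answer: -7059769/1260625 ≈ -5.6002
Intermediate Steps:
-946/X - 3207/((-5)⁴) = -946/2017 - 3207/((-5)⁴) = -946*1/2017 - 3207/625 = -946/2017 - 3207*1/625 = -946/2017 - 3207/625 = -7059769/1260625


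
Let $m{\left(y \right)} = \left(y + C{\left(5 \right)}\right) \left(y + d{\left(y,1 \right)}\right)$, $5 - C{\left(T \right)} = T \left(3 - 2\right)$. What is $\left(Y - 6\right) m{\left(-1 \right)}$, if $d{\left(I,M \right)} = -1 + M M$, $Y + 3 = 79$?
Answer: $70$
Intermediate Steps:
$Y = 76$ ($Y = -3 + 79 = 76$)
$C{\left(T \right)} = 5 - T$ ($C{\left(T \right)} = 5 - T \left(3 - 2\right) = 5 - T 1 = 5 - T$)
$d{\left(I,M \right)} = -1 + M^{2}$
$m{\left(y \right)} = y^{2}$ ($m{\left(y \right)} = \left(y + \left(5 - 5\right)\right) \left(y - \left(1 - 1^{2}\right)\right) = \left(y + \left(5 - 5\right)\right) \left(y + \left(-1 + 1\right)\right) = \left(y + 0\right) \left(y + 0\right) = y y = y^{2}$)
$\left(Y - 6\right) m{\left(-1 \right)} = \left(76 - 6\right) \left(-1\right)^{2} = 70 \cdot 1 = 70$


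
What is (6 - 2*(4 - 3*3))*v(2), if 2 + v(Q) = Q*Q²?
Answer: 96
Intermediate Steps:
v(Q) = -2 + Q³ (v(Q) = -2 + Q*Q² = -2 + Q³)
(6 - 2*(4 - 3*3))*v(2) = (6 - 2*(4 - 3*3))*(-2 + 2³) = (6 - 2*(4 - 9))*(-2 + 8) = (6 - 2*(-5))*6 = (6 + 10)*6 = 16*6 = 96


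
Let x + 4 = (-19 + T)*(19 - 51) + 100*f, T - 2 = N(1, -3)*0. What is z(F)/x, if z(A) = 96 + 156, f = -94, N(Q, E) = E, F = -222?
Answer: -63/2215 ≈ -0.028442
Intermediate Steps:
T = 2 (T = 2 - 3*0 = 2 + 0 = 2)
z(A) = 252
x = -8860 (x = -4 + ((-19 + 2)*(19 - 51) + 100*(-94)) = -4 + (-17*(-32) - 9400) = -4 + (544 - 9400) = -4 - 8856 = -8860)
z(F)/x = 252/(-8860) = 252*(-1/8860) = -63/2215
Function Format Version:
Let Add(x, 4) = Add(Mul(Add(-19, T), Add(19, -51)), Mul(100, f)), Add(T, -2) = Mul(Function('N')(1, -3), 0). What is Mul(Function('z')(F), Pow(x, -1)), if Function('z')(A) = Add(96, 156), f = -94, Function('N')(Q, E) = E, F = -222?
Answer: Rational(-63, 2215) ≈ -0.028442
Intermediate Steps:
T = 2 (T = Add(2, Mul(-3, 0)) = Add(2, 0) = 2)
Function('z')(A) = 252
x = -8860 (x = Add(-4, Add(Mul(Add(-19, 2), Add(19, -51)), Mul(100, -94))) = Add(-4, Add(Mul(-17, -32), -9400)) = Add(-4, Add(544, -9400)) = Add(-4, -8856) = -8860)
Mul(Function('z')(F), Pow(x, -1)) = Mul(252, Pow(-8860, -1)) = Mul(252, Rational(-1, 8860)) = Rational(-63, 2215)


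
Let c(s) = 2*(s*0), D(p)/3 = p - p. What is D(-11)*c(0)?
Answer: 0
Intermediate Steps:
D(p) = 0 (D(p) = 3*(p - p) = 3*0 = 0)
c(s) = 0 (c(s) = 2*0 = 0)
D(-11)*c(0) = 0*0 = 0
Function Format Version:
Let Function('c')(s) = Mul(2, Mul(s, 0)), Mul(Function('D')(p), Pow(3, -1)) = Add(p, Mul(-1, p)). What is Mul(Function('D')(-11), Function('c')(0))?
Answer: 0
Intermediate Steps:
Function('D')(p) = 0 (Function('D')(p) = Mul(3, Add(p, Mul(-1, p))) = Mul(3, 0) = 0)
Function('c')(s) = 0 (Function('c')(s) = Mul(2, 0) = 0)
Mul(Function('D')(-11), Function('c')(0)) = Mul(0, 0) = 0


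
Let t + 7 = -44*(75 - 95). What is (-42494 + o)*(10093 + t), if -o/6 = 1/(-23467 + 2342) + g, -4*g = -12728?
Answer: -14266812539704/21125 ≈ -6.7535e+8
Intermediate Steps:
t = 873 (t = -7 - 44*(75 - 95) = -7 - 44*(-20) = -7 + 880 = 873)
g = 3182 (g = -¼*(-12728) = 3182)
o = -403318494/21125 (o = -6*(1/(-23467 + 2342) + 3182) = -6*(1/(-21125) + 3182) = -6*(-1/21125 + 3182) = -6*67219749/21125 = -403318494/21125 ≈ -19092.)
(-42494 + o)*(10093 + t) = (-42494 - 403318494/21125)*(10093 + 873) = -1301004244/21125*10966 = -14266812539704/21125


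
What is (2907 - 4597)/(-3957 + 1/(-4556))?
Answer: 7699640/18028093 ≈ 0.42709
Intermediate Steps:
(2907 - 4597)/(-3957 + 1/(-4556)) = -1690/(-3957 - 1/4556) = -1690/(-18028093/4556) = -1690*(-4556/18028093) = 7699640/18028093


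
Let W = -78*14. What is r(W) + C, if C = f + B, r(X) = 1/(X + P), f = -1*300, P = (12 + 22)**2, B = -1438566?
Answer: -92087423/64 ≈ -1.4389e+6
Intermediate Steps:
P = 1156 (P = 34**2 = 1156)
f = -300
W = -1092
r(X) = 1/(1156 + X) (r(X) = 1/(X + 1156) = 1/(1156 + X))
C = -1438866 (C = -300 - 1438566 = -1438866)
r(W) + C = 1/(1156 - 1092) - 1438866 = 1/64 - 1438866 = -92087423/64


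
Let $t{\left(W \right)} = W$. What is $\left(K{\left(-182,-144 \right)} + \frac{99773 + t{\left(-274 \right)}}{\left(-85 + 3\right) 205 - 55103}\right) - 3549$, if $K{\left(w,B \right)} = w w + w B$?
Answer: $\frac{4011423380}{71913} \approx 55782.0$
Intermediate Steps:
$K{\left(w,B \right)} = w^{2} + B w$
$\left(K{\left(-182,-144 \right)} + \frac{99773 + t{\left(-274 \right)}}{\left(-85 + 3\right) 205 - 55103}\right) - 3549 = \left(- 182 \left(-144 - 182\right) + \frac{99773 - 274}{\left(-85 + 3\right) 205 - 55103}\right) - 3549 = \left(\left(-182\right) \left(-326\right) + \frac{99499}{\left(-82\right) 205 - 55103}\right) - 3549 = \left(59332 + \frac{99499}{-16810 - 55103}\right) - 3549 = \left(59332 + \frac{99499}{-71913}\right) - 3549 = \left(59332 + 99499 \left(- \frac{1}{71913}\right)\right) - 3549 = \left(59332 - \frac{99499}{71913}\right) - 3549 = \frac{4266642617}{71913} - 3549 = \frac{4011423380}{71913}$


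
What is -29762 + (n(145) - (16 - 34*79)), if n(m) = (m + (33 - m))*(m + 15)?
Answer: -21812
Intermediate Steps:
n(m) = 495 + 33*m (n(m) = 33*(15 + m) = 495 + 33*m)
-29762 + (n(145) - (16 - 34*79)) = -29762 + ((495 + 33*145) - (16 - 34*79)) = -29762 + ((495 + 4785) - (16 - 2686)) = -29762 + (5280 - 1*(-2670)) = -29762 + (5280 + 2670) = -29762 + 7950 = -21812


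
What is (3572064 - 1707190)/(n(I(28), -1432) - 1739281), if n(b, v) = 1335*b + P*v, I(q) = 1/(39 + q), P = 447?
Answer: -1688467/2154290 ≈ -0.78377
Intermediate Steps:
n(b, v) = 447*v + 1335*b (n(b, v) = 1335*b + 447*v = 447*v + 1335*b)
(3572064 - 1707190)/(n(I(28), -1432) - 1739281) = (3572064 - 1707190)/((447*(-1432) + 1335/(39 + 28)) - 1739281) = 1864874/((-640104 + 1335/67) - 1739281) = 1864874/(-42885633/67 - 1739281) = 1864874/(-159417460/67) = 1864874*(-67/159417460) = -1688467/2154290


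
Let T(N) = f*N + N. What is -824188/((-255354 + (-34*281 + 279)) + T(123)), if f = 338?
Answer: 206047/55733 ≈ 3.6970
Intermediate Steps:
T(N) = 339*N (T(N) = 338*N + N = 339*N)
-824188/((-255354 + (-34*281 + 279)) + T(123)) = -824188/((-255354 + (-34*281 + 279)) + 339*123) = -824188/((-255354 + (-9554 + 279)) + 41697) = -824188/((-255354 - 9275) + 41697) = -824188/(-264629 + 41697) = -824188/(-222932) = -824188*(-1/222932) = 206047/55733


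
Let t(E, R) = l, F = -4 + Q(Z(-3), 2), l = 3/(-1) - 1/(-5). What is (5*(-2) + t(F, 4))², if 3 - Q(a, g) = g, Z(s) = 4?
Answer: 4096/25 ≈ 163.84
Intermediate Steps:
l = -14/5 (l = 3*(-1) - 1*(-⅕) = -3 + ⅕ = -14/5 ≈ -2.8000)
Q(a, g) = 3 - g
F = -3 (F = -4 + (3 - 1*2) = -4 + (3 - 2) = -4 + 1 = -3)
t(E, R) = -14/5
(5*(-2) + t(F, 4))² = (5*(-2) - 14/5)² = (-10 - 14/5)² = (-64/5)² = 4096/25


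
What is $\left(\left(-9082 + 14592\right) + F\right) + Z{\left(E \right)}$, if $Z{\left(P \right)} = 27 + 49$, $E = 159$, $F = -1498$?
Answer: $4088$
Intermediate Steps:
$Z{\left(P \right)} = 76$
$\left(\left(-9082 + 14592\right) + F\right) + Z{\left(E \right)} = \left(\left(-9082 + 14592\right) - 1498\right) + 76 = \left(5510 - 1498\right) + 76 = 4012 + 76 = 4088$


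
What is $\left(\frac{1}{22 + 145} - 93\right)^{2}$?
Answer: $\frac{241180900}{27889} \approx 8647.9$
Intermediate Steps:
$\left(\frac{1}{22 + 145} - 93\right)^{2} = \left(\frac{1}{167} - 93\right)^{2} = \left(- \frac{15530}{167}\right)^{2} = \frac{241180900}{27889}$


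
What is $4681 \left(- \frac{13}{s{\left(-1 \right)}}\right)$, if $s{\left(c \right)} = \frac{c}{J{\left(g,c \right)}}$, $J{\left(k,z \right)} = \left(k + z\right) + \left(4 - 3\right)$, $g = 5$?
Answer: $304265$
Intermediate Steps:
$J{\left(k,z \right)} = 1 + k + z$ ($J{\left(k,z \right)} = \left(k + z\right) + \left(4 - 3\right) = \left(k + z\right) + 1 = 1 + k + z$)
$s{\left(c \right)} = \frac{c}{6 + c}$ ($s{\left(c \right)} = \frac{c}{1 + 5 + c} = \frac{c}{6 + c}$)
$4681 \left(- \frac{13}{s{\left(-1 \right)}}\right) = 4681 \left(- \frac{13}{\left(-1\right) \frac{1}{6 - 1}}\right) = 4681 \left(- \frac{13}{\left(-1\right) \frac{1}{5}}\right) = 4681 \left(- \frac{13}{- \frac{1}{5}}\right) = 4681 \left(\left(-13\right) \left(-5\right)\right) = 4681 \cdot 65 = 304265$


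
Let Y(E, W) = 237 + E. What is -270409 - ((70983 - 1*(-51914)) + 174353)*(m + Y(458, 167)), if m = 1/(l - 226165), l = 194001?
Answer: -3326708846413/16082 ≈ -2.0686e+8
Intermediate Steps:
m = -1/32164 (m = 1/(194001 - 226165) = 1/(-32164) = -1/32164 ≈ -3.1091e-5)
-270409 - ((70983 - 1*(-51914)) + 174353)*(m + Y(458, 167)) = -270409 - ((70983 - 1*(-51914)) + 174353)*(-1/32164 + (237 + 458)) = -270409 - ((70983 + 51914) + 174353)*(-1/32164 + 695) = -270409 - (122897 + 174353)*22353979/32164 = -270409 - 297250*22353979/32164 = -270409 - 1*3322360128875/16082 = -270409 - 3322360128875/16082 = -3326708846413/16082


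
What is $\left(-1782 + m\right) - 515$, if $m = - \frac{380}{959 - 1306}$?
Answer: $- \frac{796679}{347} \approx -2295.9$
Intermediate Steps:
$m = \frac{380}{347}$ ($m = - \frac{380}{959 - 1306} = - \frac{380}{-347} = \left(-380\right) \left(- \frac{1}{347}\right) = \frac{380}{347} \approx 1.0951$)
$\left(-1782 + m\right) - 515 = \left(-1782 + \frac{380}{347}\right) - 515 = - \frac{617974}{347} - 515 = - \frac{796679}{347}$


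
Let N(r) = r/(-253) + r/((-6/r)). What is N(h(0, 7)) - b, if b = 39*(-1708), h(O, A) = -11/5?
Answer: 229808647/3450 ≈ 66611.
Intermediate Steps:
h(O, A) = -11/5 (h(O, A) = -11*1/5 = -11/5)
N(r) = -r**2/6 - r/253 (N(r) = r*(-1/253) + r*(-r/6) = -r/253 - r**2/6 = -r**2/6 - r/253)
b = -66612
N(h(0, 7)) - b = -1/1518*(-11/5)*(6 + 253*(-11/5)) - 1*(-66612) = -1/1518*(-11/5)*(6 - 2783/5) + 66612 = -1/1518*(-11/5)*(-2753/5) + 66612 = -2753/3450 + 66612 = 229808647/3450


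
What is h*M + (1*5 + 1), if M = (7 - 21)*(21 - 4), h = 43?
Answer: -10228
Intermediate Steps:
M = -238 (M = -14*17 = -238)
h*M + (1*5 + 1) = 43*(-238) + (1*5 + 1) = -10234 + (5 + 1) = -10234 + 6 = -10228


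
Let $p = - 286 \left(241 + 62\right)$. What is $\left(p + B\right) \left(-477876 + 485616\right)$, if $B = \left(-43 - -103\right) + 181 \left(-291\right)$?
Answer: $-1077942060$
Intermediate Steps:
$p = -86658$ ($p = \left(-286\right) 303 = -86658$)
$B = -52611$ ($B = \left(-43 + 103\right) - 52671 = 60 - 52671 = -52611$)
$\left(p + B\right) \left(-477876 + 485616\right) = \left(-86658 - 52611\right) \left(-477876 + 485616\right) = \left(-139269\right) 7740 = -1077942060$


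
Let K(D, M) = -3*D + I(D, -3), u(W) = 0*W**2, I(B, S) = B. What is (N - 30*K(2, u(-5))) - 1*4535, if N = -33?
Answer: -4448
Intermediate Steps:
u(W) = 0
K(D, M) = -2*D (K(D, M) = -3*D + D = -2*D)
(N - 30*K(2, u(-5))) - 1*4535 = (-33 - (-60)*2) - 1*4535 = (-33 - 30*(-4)) - 4535 = (-33 + 120) - 4535 = 87 - 4535 = -4448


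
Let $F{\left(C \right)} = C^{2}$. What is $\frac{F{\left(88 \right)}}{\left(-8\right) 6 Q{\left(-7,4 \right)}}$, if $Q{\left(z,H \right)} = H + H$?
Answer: $- \frac{121}{6} \approx -20.167$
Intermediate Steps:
$Q{\left(z,H \right)} = 2 H$
$\frac{F{\left(88 \right)}}{\left(-8\right) 6 Q{\left(-7,4 \right)}} = \frac{88^{2}}{\left(-8\right) 6 \cdot 2 \cdot 4} = \frac{7744}{\left(-48\right) 8} = \frac{7744}{-384} = 7744 \left(- \frac{1}{384}\right) = - \frac{121}{6}$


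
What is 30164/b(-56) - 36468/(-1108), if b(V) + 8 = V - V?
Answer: -2070623/554 ≈ -3737.6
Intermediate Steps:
b(V) = -8 (b(V) = -8 + (V - V) = -8 + 0 = -8)
30164/b(-56) - 36468/(-1108) = 30164/(-8) - 36468/(-1108) = 30164*(-⅛) - 36468*(-1/1108) = -7541/2 + 9117/277 = -2070623/554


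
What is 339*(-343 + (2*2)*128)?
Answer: 57291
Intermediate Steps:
339*(-343 + (2*2)*128) = 339*(-343 + 4*128) = 339*(-343 + 512) = 339*169 = 57291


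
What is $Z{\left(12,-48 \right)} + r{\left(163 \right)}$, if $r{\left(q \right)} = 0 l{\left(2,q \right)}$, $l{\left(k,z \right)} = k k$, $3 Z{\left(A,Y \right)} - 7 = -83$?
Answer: $- \frac{76}{3} \approx -25.333$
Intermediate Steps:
$Z{\left(A,Y \right)} = - \frac{76}{3}$ ($Z{\left(A,Y \right)} = \frac{7}{3} + \frac{1}{3} \left(-83\right) = \frac{7}{3} - \frac{83}{3} = - \frac{76}{3}$)
$l{\left(k,z \right)} = k^{2}$
$r{\left(q \right)} = 0$ ($r{\left(q \right)} = 0 \cdot 2^{2} = 0 \cdot 4 = 0$)
$Z{\left(12,-48 \right)} + r{\left(163 \right)} = - \frac{76}{3} + 0 = - \frac{76}{3}$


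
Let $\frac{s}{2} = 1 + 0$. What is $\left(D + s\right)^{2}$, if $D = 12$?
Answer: $196$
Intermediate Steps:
$s = 2$ ($s = 2 \left(1 + 0\right) = 2 \cdot 1 = 2$)
$\left(D + s\right)^{2} = \left(12 + 2\right)^{2} = 14^{2} = 196$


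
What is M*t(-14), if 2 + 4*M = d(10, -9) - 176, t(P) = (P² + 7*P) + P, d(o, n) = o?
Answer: -3528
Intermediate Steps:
t(P) = P² + 8*P
M = -42 (M = -½ + (10 - 176)/4 = -½ + (¼)*(-166) = -½ - 83/2 = -42)
M*t(-14) = -(-588)*(8 - 14) = -(-588)*(-6) = -42*84 = -3528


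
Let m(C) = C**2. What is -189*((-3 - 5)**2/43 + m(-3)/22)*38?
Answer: -6445845/473 ≈ -13628.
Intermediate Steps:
-189*((-3 - 5)**2/43 + m(-3)/22)*38 = -189*((-3 - 5)**2/43 + (-3)**2/22)*38 = -189*((-8)**2*(1/43) + 9*(1/22))*38 = -189*(64*(1/43) + 9/22)*38 = -189*(64/43 + 9/22)*38 = -189*1795/946*38 = -339255/946*38 = -6445845/473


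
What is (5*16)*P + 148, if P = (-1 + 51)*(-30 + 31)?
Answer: 4148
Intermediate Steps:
P = 50 (P = 50*1 = 50)
(5*16)*P + 148 = (5*16)*50 + 148 = 80*50 + 148 = 4000 + 148 = 4148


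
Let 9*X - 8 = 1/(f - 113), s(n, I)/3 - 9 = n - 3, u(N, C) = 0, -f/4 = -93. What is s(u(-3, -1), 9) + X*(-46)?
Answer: -17800/777 ≈ -22.909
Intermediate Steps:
f = 372 (f = -4*(-93) = 372)
s(n, I) = 18 + 3*n (s(n, I) = 27 + 3*(n - 3) = 27 + 3*(-3 + n) = 27 + (-9 + 3*n) = 18 + 3*n)
X = 691/777 (X = 8/9 + 1/(9*(372 - 113)) = 8/9 + (1/9)/259 = 8/9 + (1/9)*(1/259) = 8/9 + 1/2331 = 691/777 ≈ 0.88932)
s(u(-3, -1), 9) + X*(-46) = (18 + 3*0) + (691/777)*(-46) = (18 + 0) - 31786/777 = 18 - 31786/777 = -17800/777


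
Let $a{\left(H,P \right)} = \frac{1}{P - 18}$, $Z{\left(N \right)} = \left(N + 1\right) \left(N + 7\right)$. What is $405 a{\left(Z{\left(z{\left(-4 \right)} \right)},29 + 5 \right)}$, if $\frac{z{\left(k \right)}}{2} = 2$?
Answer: $\frac{405}{16} \approx 25.313$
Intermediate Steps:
$z{\left(k \right)} = 4$ ($z{\left(k \right)} = 2 \cdot 2 = 4$)
$Z{\left(N \right)} = \left(1 + N\right) \left(7 + N\right)$
$a{\left(H,P \right)} = \frac{1}{-18 + P}$
$405 a{\left(Z{\left(z{\left(-4 \right)} \right)},29 + 5 \right)} = \frac{405}{-18 + \left(29 + 5\right)} = \frac{405}{-18 + 34} = \frac{405}{16}$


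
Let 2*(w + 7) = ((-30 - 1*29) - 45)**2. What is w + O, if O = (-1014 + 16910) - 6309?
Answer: 14988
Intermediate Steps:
w = 5401 (w = -7 + ((-30 - 1*29) - 45)**2/2 = -7 + ((-30 - 29) - 45)**2/2 = -7 + (-59 - 45)**2/2 = -7 + (1/2)*(-104)**2 = -7 + (1/2)*10816 = -7 + 5408 = 5401)
O = 9587 (O = 15896 - 6309 = 9587)
w + O = 5401 + 9587 = 14988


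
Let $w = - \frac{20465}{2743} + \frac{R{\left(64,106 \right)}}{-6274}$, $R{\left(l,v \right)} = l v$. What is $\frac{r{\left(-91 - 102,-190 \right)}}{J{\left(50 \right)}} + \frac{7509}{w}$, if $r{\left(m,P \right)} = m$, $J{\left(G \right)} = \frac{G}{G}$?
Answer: $- \frac{26266482364}{24500987} \approx -1072.1$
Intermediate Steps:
$J{\left(G \right)} = 1$
$w = - \frac{73502961}{8604791}$ ($w = - \frac{20465}{2743} + \frac{64 \cdot 106}{-6274} = \left(-20465\right) \frac{1}{2743} + 6784 \left(- \frac{1}{6274}\right) = - \frac{20465}{2743} - \frac{3392}{3137} = - \frac{73502961}{8604791} \approx -8.5421$)
$\frac{r{\left(-91 - 102,-190 \right)}}{J{\left(50 \right)}} + \frac{7509}{w} = \frac{-91 - 102}{1} + \frac{7509}{- \frac{73502961}{8604791}} = \left(-193\right) 1 + 7509 \left(- \frac{8604791}{73502961}\right) = -193 - \frac{21537791873}{24500987} = - \frac{26266482364}{24500987}$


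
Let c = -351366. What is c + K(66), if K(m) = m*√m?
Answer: -351366 + 66*√66 ≈ -3.5083e+5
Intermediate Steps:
K(m) = m^(3/2)
c + K(66) = -351366 + 66^(3/2) = -351366 + 66*√66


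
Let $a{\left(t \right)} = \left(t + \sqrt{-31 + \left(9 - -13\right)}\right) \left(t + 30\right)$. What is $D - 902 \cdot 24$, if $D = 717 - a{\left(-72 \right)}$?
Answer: $-23955 + 126 i \approx -23955.0 + 126.0 i$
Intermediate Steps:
$a{\left(t \right)} = \left(30 + t\right) \left(t + 3 i\right)$ ($a{\left(t \right)} = \left(t + \sqrt{-31 + \left(9 + 13\right)}\right) \left(30 + t\right) = \left(t + \sqrt{-31 + 22}\right) \left(30 + t\right) = \left(t + \sqrt{-9}\right) \left(30 + t\right) = \left(t + 3 i\right) \left(30 + t\right) = \left(30 + t\right) \left(t + 3 i\right)$)
$D = -2307 + 126 i$ ($D = 717 - \left(\left(-72\right)^{2} + 90 i + 3 \left(-72\right) \left(10 + i\right)\right) = 717 - \left(5184 + 90 i - \left(2160 + 216 i\right)\right) = 717 - \left(3024 - 126 i\right) = -2307 + 126 i \approx -2307.0 + 126.0 i$)
$D - 902 \cdot 24 = \left(-2307 + 126 i\right) - 902 \cdot 24 = \left(-2307 + 126 i\right) - 21648 = -23955 + 126 i$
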